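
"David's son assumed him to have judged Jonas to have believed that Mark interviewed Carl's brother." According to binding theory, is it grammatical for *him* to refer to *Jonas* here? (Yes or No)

*Jonas* is an R-expression; Principle C requires it to be free (not bound by any c-commanding expression).
— him: subject of the clause headed by 'judged'; the pronoun c-commands the R-expression — coreference blocked (Principle C).

No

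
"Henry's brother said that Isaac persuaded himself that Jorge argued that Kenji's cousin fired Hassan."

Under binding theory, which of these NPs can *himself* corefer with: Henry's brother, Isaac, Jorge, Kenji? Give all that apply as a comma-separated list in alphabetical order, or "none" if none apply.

Isaac

*himself* is a reflexive; Principle A requires it to be bound within its binding domain — the clause headed by 'persuaded'.
— Henry's brother: subject of the matrix clause; c-commands the reflexive but lies outside its binding domain — cannot bind it (Principle A).
— Isaac: subject of the clause headed by 'persuaded'; c-commands the reflexive within its binding domain — allowed (Principle A).
— Jorge: subject of the clause headed by 'argued'; does not c-command the reflexive — cannot bind it (Principle A).
— Kenji: possessor inside the subject DP of the clause headed by 'fired'; does not c-command the reflexive — cannot bind it (Principle A).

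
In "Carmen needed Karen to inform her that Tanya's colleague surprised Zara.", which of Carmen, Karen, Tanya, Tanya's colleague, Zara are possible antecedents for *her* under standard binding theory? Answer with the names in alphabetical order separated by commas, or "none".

Carmen

*her* is a pronoun; Principle B requires it to be free in its binding domain — the clause headed by 'inform'.
— Carmen: subject of the matrix clause; c-commands the pronoun but lies outside its binding domain — allowed.
— Karen: subject of the clause headed by 'inform'; c-commands the pronoun within its binding domain — blocked (Principle B).
— Tanya: possessor inside the subject DP of the clause headed by 'surprised'; is c-commanded by the pronoun; coreference would bind this R-expression — blocked (Principle C).
— Tanya's colleague: subject of the clause headed by 'surprised'; is c-commanded by the pronoun; coreference would bind this R-expression — blocked (Principle C).
— Zara: object of the clause headed by 'surprised'; is c-commanded by the pronoun; coreference would bind this R-expression — blocked (Principle C).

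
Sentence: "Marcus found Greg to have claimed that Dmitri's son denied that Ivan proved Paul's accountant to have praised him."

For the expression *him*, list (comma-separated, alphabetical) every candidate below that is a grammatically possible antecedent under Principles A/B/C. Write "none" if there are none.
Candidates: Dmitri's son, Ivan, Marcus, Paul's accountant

*him* is a pronoun; Principle B requires it to be free in its binding domain — the clause headed by 'praised'.
— Dmitri's son: subject of the clause headed by 'denied'; c-commands the pronoun but lies outside its binding domain — allowed.
— Ivan: subject of the clause headed by 'proved'; c-commands the pronoun but lies outside its binding domain — allowed.
— Marcus: subject of the matrix clause; c-commands the pronoun but lies outside its binding domain — allowed.
— Paul's accountant: subject of the clause headed by 'praised'; c-commands the pronoun within its binding domain — blocked (Principle B).

Dmitri's son, Ivan, Marcus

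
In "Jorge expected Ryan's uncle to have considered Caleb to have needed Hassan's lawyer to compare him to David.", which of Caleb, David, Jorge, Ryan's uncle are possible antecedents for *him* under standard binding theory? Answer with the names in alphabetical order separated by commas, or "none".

*him* is a pronoun; Principle B requires it to be free in its binding domain — the clause headed by 'compare'.
— Caleb: subject of the clause headed by 'needed'; c-commands the pronoun but lies outside its binding domain — allowed.
— David: second object of the clause headed by 'compare'; is c-commanded by the pronoun; coreference would bind this R-expression — blocked (Principle C).
— Jorge: subject of the matrix clause; c-commands the pronoun but lies outside its binding domain — allowed.
— Ryan's uncle: subject of the clause headed by 'considered'; c-commands the pronoun but lies outside its binding domain — allowed.

Caleb, Jorge, Ryan's uncle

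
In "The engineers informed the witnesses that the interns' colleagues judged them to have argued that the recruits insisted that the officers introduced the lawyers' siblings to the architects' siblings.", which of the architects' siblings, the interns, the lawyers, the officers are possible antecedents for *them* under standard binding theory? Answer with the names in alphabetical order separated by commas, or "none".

the interns

*them* is a pronoun; Principle B requires it to be free in its binding domain — the clause headed by 'judged'.
— the architects' siblings: second object of the clause headed by 'introduced'; is c-commanded by the pronoun; coreference would bind this R-expression — blocked (Principle C).
— the interns: possessor inside the subject DP of the clause headed by 'judged'; does not c-command the pronoun — Principle B does not apply; allowed.
— the lawyers: possessor inside the object DP of the clause headed by 'introduced'; is c-commanded by the pronoun; coreference would bind this R-expression — blocked (Principle C).
— the officers: subject of the clause headed by 'introduced'; is c-commanded by the pronoun; coreference would bind this R-expression — blocked (Principle C).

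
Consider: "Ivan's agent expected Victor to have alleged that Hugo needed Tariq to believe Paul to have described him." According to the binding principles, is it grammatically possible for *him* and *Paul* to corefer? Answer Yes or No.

*him* is a pronoun; Principle B requires it to be free in its binding domain — the clause headed by 'described'.
— Paul: subject of the clause headed by 'described'; c-commands the pronoun within its binding domain — blocked (Principle B).

No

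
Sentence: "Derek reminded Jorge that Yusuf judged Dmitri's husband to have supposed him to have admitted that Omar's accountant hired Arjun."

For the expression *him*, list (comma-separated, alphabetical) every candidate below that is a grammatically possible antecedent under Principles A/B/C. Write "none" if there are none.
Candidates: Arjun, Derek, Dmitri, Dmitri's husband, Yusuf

Derek, Dmitri, Yusuf

*him* is a pronoun; Principle B requires it to be free in its binding domain — the clause headed by 'supposed'.
— Arjun: object of the clause headed by 'hired'; is c-commanded by the pronoun; coreference would bind this R-expression — blocked (Principle C).
— Derek: subject of the matrix clause; c-commands the pronoun but lies outside its binding domain — allowed.
— Dmitri: possessor inside the subject DP of the clause headed by 'supposed'; does not c-command the pronoun — Principle B does not apply; allowed.
— Dmitri's husband: subject of the clause headed by 'supposed'; c-commands the pronoun within its binding domain — blocked (Principle B).
— Yusuf: subject of the clause headed by 'judged'; c-commands the pronoun but lies outside its binding domain — allowed.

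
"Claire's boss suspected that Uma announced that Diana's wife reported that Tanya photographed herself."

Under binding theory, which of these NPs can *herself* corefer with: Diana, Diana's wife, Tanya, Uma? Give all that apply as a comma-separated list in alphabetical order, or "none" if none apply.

*herself* is a reflexive; Principle A requires it to be bound within its binding domain — the clause headed by 'photographed'.
— Diana: possessor inside the subject DP of the clause headed by 'reported'; does not c-command the reflexive — cannot bind it (Principle A).
— Diana's wife: subject of the clause headed by 'reported'; c-commands the reflexive but lies outside its binding domain — cannot bind it (Principle A).
— Tanya: subject of the clause headed by 'photographed'; c-commands the reflexive within its binding domain — allowed (Principle A).
— Uma: subject of the clause headed by 'announced'; c-commands the reflexive but lies outside its binding domain — cannot bind it (Principle A).

Tanya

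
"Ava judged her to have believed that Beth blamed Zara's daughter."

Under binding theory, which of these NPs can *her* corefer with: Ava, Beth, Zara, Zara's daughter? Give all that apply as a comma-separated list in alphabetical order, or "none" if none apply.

none

*her* is a pronoun; Principle B requires it to be free in its binding domain — the matrix clause.
— Ava: subject of the matrix clause; c-commands the pronoun within its binding domain — blocked (Principle B).
— Beth: subject of the clause headed by 'blamed'; is c-commanded by the pronoun; coreference would bind this R-expression — blocked (Principle C).
— Zara: possessor inside the object DP of the clause headed by 'blamed'; is c-commanded by the pronoun; coreference would bind this R-expression — blocked (Principle C).
— Zara's daughter: object of the clause headed by 'blamed'; is c-commanded by the pronoun; coreference would bind this R-expression — blocked (Principle C).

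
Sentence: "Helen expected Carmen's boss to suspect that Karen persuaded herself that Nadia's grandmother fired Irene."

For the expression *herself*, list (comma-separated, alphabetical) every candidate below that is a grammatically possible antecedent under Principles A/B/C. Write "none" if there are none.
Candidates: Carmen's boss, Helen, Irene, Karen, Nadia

*herself* is a reflexive; Principle A requires it to be bound within its binding domain — the clause headed by 'persuaded'.
— Carmen's boss: subject of the clause headed by 'suspect'; c-commands the reflexive but lies outside its binding domain — cannot bind it (Principle A).
— Helen: subject of the matrix clause; c-commands the reflexive but lies outside its binding domain — cannot bind it (Principle A).
— Irene: object of the clause headed by 'fired'; does not c-command the reflexive — cannot bind it (Principle A).
— Karen: subject of the clause headed by 'persuaded'; c-commands the reflexive within its binding domain — allowed (Principle A).
— Nadia: possessor inside the subject DP of the clause headed by 'fired'; does not c-command the reflexive — cannot bind it (Principle A).

Karen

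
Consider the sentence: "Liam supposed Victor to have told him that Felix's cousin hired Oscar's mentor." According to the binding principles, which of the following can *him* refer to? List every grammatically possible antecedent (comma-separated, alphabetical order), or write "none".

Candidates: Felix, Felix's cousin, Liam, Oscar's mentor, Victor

*him* is a pronoun; Principle B requires it to be free in its binding domain — the clause headed by 'told'.
— Felix: possessor inside the subject DP of the clause headed by 'hired'; is c-commanded by the pronoun; coreference would bind this R-expression — blocked (Principle C).
— Felix's cousin: subject of the clause headed by 'hired'; is c-commanded by the pronoun; coreference would bind this R-expression — blocked (Principle C).
— Liam: subject of the matrix clause; c-commands the pronoun but lies outside its binding domain — allowed.
— Oscar's mentor: object of the clause headed by 'hired'; is c-commanded by the pronoun; coreference would bind this R-expression — blocked (Principle C).
— Victor: subject of the clause headed by 'told'; c-commands the pronoun within its binding domain — blocked (Principle B).

Liam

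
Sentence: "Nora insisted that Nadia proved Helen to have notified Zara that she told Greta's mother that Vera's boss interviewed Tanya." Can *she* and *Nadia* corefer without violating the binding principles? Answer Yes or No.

*Nadia* is an R-expression; Principle C requires it to be free (not bound by any c-commanding expression).
— she: subject of the clause headed by 'told'; the pronoun does not c-command the R-expression — coreference allowed.

Yes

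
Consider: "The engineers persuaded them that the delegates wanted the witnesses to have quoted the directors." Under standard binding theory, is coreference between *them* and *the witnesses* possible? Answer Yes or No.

No

*the witnesses* is an R-expression; Principle C requires it to be free (not bound by any c-commanding expression).
— them: object of the matrix clause; the pronoun c-commands the R-expression — coreference blocked (Principle C).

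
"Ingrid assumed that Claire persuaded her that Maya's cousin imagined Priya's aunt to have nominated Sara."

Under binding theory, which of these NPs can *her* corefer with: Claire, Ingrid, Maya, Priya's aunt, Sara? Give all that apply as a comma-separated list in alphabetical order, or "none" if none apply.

Ingrid

*her* is a pronoun; Principle B requires it to be free in its binding domain — the clause headed by 'persuaded'.
— Claire: subject of the clause headed by 'persuaded'; c-commands the pronoun within its binding domain — blocked (Principle B).
— Ingrid: subject of the matrix clause; c-commands the pronoun but lies outside its binding domain — allowed.
— Maya: possessor inside the subject DP of the clause headed by 'imagined'; is c-commanded by the pronoun; coreference would bind this R-expression — blocked (Principle C).
— Priya's aunt: subject of the clause headed by 'nominated'; is c-commanded by the pronoun; coreference would bind this R-expression — blocked (Principle C).
— Sara: object of the clause headed by 'nominated'; is c-commanded by the pronoun; coreference would bind this R-expression — blocked (Principle C).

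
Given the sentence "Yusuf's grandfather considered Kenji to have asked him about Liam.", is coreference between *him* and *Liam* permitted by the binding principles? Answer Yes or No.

No

*him* is a pronoun; Principle B requires it to be free in its binding domain — the clause headed by 'asked'.
— Liam: second object of the clause headed by 'asked'; is c-commanded by the pronoun; coreference would bind this R-expression — blocked (Principle C).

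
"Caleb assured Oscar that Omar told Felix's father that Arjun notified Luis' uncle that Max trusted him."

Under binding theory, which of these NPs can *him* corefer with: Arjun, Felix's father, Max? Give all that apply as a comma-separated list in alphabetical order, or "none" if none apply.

*him* is a pronoun; Principle B requires it to be free in its binding domain — the clause headed by 'trusted'.
— Arjun: subject of the clause headed by 'notified'; c-commands the pronoun but lies outside its binding domain — allowed.
— Felix's father: object of the clause headed by 'told'; c-commands the pronoun but lies outside its binding domain — allowed.
— Max: subject of the clause headed by 'trusted'; c-commands the pronoun within its binding domain — blocked (Principle B).

Arjun, Felix's father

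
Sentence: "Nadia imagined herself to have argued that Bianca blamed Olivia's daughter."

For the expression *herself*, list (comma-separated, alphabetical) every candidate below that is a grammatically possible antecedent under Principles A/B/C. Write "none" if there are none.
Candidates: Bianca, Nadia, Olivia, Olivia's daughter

Nadia

*herself* is a reflexive; Principle A requires it to be bound within its binding domain — the matrix clause.
— Bianca: subject of the clause headed by 'blamed'; does not c-command the reflexive — cannot bind it (Principle A).
— Nadia: subject of the matrix clause; c-commands the reflexive within its binding domain — allowed (Principle A).
— Olivia: possessor inside the object DP of the clause headed by 'blamed'; does not c-command the reflexive — cannot bind it (Principle A).
— Olivia's daughter: object of the clause headed by 'blamed'; does not c-command the reflexive — cannot bind it (Principle A).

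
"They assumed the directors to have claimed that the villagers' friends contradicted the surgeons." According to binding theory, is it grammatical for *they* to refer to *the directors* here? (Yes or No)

*the directors* is an R-expression; Principle C requires it to be free (not bound by any c-commanding expression).
— they: subject of the matrix clause; the pronoun c-commands the R-expression — coreference blocked (Principle C).

No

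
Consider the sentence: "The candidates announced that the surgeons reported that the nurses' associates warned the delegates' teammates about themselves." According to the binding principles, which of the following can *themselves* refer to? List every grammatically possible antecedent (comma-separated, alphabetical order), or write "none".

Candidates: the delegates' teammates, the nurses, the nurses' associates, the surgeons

the delegates' teammates, the nurses' associates

*themselves* is a reflexive; Principle A requires it to be bound within its binding domain — the clause headed by 'warned'.
— the delegates' teammates: object of the clause headed by 'warned'; c-commands the reflexive within its binding domain — allowed (Principle A).
— the nurses: possessor inside the subject DP of the clause headed by 'warned'; does not c-command the reflexive — cannot bind it (Principle A).
— the nurses' associates: subject of the clause headed by 'warned'; c-commands the reflexive within its binding domain — allowed (Principle A).
— the surgeons: subject of the clause headed by 'reported'; c-commands the reflexive but lies outside its binding domain — cannot bind it (Principle A).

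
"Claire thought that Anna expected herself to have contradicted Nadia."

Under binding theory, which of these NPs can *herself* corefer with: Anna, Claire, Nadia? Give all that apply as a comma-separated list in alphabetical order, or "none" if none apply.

Anna

*herself* is a reflexive; Principle A requires it to be bound within its binding domain — the clause headed by 'expected'.
— Anna: subject of the clause headed by 'expected'; c-commands the reflexive within its binding domain — allowed (Principle A).
— Claire: subject of the matrix clause; c-commands the reflexive but lies outside its binding domain — cannot bind it (Principle A).
— Nadia: object of the clause headed by 'contradicted'; does not c-command the reflexive — cannot bind it (Principle A).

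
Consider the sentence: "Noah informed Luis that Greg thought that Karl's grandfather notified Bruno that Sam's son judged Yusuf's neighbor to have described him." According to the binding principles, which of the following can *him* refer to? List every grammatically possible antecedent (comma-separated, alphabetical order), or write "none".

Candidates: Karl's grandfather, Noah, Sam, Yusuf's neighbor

*him* is a pronoun; Principle B requires it to be free in its binding domain — the clause headed by 'described'.
— Karl's grandfather: subject of the clause headed by 'notified'; c-commands the pronoun but lies outside its binding domain — allowed.
— Noah: subject of the matrix clause; c-commands the pronoun but lies outside its binding domain — allowed.
— Sam: possessor inside the subject DP of the clause headed by 'judged'; does not c-command the pronoun — Principle B does not apply; allowed.
— Yusuf's neighbor: subject of the clause headed by 'described'; c-commands the pronoun within its binding domain — blocked (Principle B).

Karl's grandfather, Noah, Sam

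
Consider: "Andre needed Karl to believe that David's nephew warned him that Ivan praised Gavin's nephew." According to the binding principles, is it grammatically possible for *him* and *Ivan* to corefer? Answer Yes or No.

No

*him* is a pronoun; Principle B requires it to be free in its binding domain — the clause headed by 'warned'.
— Ivan: subject of the clause headed by 'praised'; is c-commanded by the pronoun; coreference would bind this R-expression — blocked (Principle C).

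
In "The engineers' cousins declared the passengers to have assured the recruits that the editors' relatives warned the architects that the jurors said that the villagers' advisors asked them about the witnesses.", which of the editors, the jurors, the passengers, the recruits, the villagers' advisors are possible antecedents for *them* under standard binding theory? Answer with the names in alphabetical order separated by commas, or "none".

the editors, the jurors, the passengers, the recruits

*them* is a pronoun; Principle B requires it to be free in its binding domain — the clause headed by 'asked'.
— the editors: possessor inside the subject DP of the clause headed by 'warned'; does not c-command the pronoun — Principle B does not apply; allowed.
— the jurors: subject of the clause headed by 'said'; c-commands the pronoun but lies outside its binding domain — allowed.
— the passengers: subject of the clause headed by 'assured'; c-commands the pronoun but lies outside its binding domain — allowed.
— the recruits: object of the clause headed by 'assured'; c-commands the pronoun but lies outside its binding domain — allowed.
— the villagers' advisors: subject of the clause headed by 'asked'; c-commands the pronoun within its binding domain — blocked (Principle B).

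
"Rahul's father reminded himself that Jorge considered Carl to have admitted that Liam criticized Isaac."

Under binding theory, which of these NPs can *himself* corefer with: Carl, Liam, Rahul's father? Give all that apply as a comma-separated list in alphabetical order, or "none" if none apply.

Rahul's father

*himself* is a reflexive; Principle A requires it to be bound within its binding domain — the matrix clause.
— Carl: subject of the clause headed by 'admitted'; does not c-command the reflexive — cannot bind it (Principle A).
— Liam: subject of the clause headed by 'criticized'; does not c-command the reflexive — cannot bind it (Principle A).
— Rahul's father: subject of the matrix clause; c-commands the reflexive within its binding domain — allowed (Principle A).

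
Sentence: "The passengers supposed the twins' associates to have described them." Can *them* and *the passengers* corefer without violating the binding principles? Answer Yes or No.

*the passengers* is an R-expression; Principle C requires it to be free (not bound by any c-commanding expression).
— them: object of the clause headed by 'described'; the pronoun does not c-command the R-expression — coreference allowed.

Yes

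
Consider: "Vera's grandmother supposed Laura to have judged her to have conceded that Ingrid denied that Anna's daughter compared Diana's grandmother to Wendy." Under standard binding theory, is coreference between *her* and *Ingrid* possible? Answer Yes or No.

No

*Ingrid* is an R-expression; Principle C requires it to be free (not bound by any c-commanding expression).
— her: subject of the clause headed by 'conceded'; the pronoun c-commands the R-expression — coreference blocked (Principle C).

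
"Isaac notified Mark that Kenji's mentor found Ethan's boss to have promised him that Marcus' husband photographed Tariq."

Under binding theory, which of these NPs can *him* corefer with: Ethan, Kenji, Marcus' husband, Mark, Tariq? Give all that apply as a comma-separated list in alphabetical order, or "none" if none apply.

Ethan, Kenji, Mark

*him* is a pronoun; Principle B requires it to be free in its binding domain — the clause headed by 'promised'.
— Ethan: possessor inside the subject DP of the clause headed by 'promised'; does not c-command the pronoun — Principle B does not apply; allowed.
— Kenji: possessor inside the subject DP of the clause headed by 'found'; does not c-command the pronoun — Principle B does not apply; allowed.
— Marcus' husband: subject of the clause headed by 'photographed'; is c-commanded by the pronoun; coreference would bind this R-expression — blocked (Principle C).
— Mark: object of the matrix clause; c-commands the pronoun but lies outside its binding domain — allowed.
— Tariq: object of the clause headed by 'photographed'; is c-commanded by the pronoun; coreference would bind this R-expression — blocked (Principle C).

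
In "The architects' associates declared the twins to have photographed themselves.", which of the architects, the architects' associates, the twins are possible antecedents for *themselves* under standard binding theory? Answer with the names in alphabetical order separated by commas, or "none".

the twins

*themselves* is a reflexive; Principle A requires it to be bound within its binding domain — the clause headed by 'photographed'.
— the architects: possessor inside the subject DP of the matrix clause; does not c-command the reflexive — cannot bind it (Principle A).
— the architects' associates: subject of the matrix clause; c-commands the reflexive but lies outside its binding domain — cannot bind it (Principle A).
— the twins: subject of the clause headed by 'photographed'; c-commands the reflexive within its binding domain — allowed (Principle A).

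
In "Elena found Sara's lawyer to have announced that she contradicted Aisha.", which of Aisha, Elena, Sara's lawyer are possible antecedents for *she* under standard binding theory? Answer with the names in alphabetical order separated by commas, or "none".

Elena, Sara's lawyer

*she* is a pronoun; Principle B requires it to be free in its binding domain — the clause headed by 'contradicted'.
— Aisha: object of the clause headed by 'contradicted'; is c-commanded by the pronoun; coreference would bind this R-expression — blocked (Principle C).
— Elena: subject of the matrix clause; c-commands the pronoun but lies outside its binding domain — allowed.
— Sara's lawyer: subject of the clause headed by 'announced'; c-commands the pronoun but lies outside its binding domain — allowed.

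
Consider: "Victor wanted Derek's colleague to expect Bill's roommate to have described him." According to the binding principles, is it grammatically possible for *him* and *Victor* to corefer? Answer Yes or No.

*him* is a pronoun; Principle B requires it to be free in its binding domain — the clause headed by 'described'.
— Victor: subject of the matrix clause; c-commands the pronoun but lies outside its binding domain — allowed.

Yes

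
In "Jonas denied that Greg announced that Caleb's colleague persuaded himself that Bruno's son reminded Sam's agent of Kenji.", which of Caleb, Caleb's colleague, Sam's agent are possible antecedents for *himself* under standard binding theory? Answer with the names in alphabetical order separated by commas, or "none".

*himself* is a reflexive; Principle A requires it to be bound within its binding domain — the clause headed by 'persuaded'.
— Caleb: possessor inside the subject DP of the clause headed by 'persuaded'; does not c-command the reflexive — cannot bind it (Principle A).
— Caleb's colleague: subject of the clause headed by 'persuaded'; c-commands the reflexive within its binding domain — allowed (Principle A).
— Sam's agent: object of the clause headed by 'reminded'; does not c-command the reflexive — cannot bind it (Principle A).

Caleb's colleague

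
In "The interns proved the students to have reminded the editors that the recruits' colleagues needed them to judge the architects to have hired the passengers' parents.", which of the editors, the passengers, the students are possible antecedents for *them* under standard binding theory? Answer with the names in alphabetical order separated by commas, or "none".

the editors, the students

*them* is a pronoun; Principle B requires it to be free in its binding domain — the clause headed by 'needed'.
— the editors: object of the clause headed by 'reminded'; c-commands the pronoun but lies outside its binding domain — allowed.
— the passengers: possessor inside the object DP of the clause headed by 'hired'; is c-commanded by the pronoun; coreference would bind this R-expression — blocked (Principle C).
— the students: subject of the clause headed by 'reminded'; c-commands the pronoun but lies outside its binding domain — allowed.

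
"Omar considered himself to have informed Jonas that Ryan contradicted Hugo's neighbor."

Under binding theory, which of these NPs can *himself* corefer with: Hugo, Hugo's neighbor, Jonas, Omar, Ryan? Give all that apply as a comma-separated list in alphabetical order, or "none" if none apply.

*himself* is a reflexive; Principle A requires it to be bound within its binding domain — the matrix clause.
— Hugo: possessor inside the object DP of the clause headed by 'contradicted'; does not c-command the reflexive — cannot bind it (Principle A).
— Hugo's neighbor: object of the clause headed by 'contradicted'; does not c-command the reflexive — cannot bind it (Principle A).
— Jonas: object of the clause headed by 'informed'; does not c-command the reflexive — cannot bind it (Principle A).
— Omar: subject of the matrix clause; c-commands the reflexive within its binding domain — allowed (Principle A).
— Ryan: subject of the clause headed by 'contradicted'; does not c-command the reflexive — cannot bind it (Principle A).

Omar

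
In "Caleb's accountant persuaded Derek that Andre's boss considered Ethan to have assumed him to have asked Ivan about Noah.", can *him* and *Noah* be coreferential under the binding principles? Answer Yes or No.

No

*Noah* is an R-expression; Principle C requires it to be free (not bound by any c-commanding expression).
— him: subject of the clause headed by 'asked'; the pronoun c-commands the R-expression — coreference blocked (Principle C).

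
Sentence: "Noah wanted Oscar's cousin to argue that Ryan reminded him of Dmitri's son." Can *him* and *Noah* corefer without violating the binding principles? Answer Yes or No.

*Noah* is an R-expression; Principle C requires it to be free (not bound by any c-commanding expression).
— him: object of the clause headed by 'reminded'; the pronoun does not c-command the R-expression — coreference allowed.

Yes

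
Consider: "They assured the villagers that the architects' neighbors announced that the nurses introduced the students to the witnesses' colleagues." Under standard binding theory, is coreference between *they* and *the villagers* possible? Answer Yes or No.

No

*the villagers* is an R-expression; Principle C requires it to be free (not bound by any c-commanding expression).
— they: subject of the matrix clause; the pronoun c-commands the R-expression — coreference blocked (Principle C).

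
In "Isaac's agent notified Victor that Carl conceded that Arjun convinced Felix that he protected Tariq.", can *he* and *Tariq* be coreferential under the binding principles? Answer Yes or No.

No

*Tariq* is an R-expression; Principle C requires it to be free (not bound by any c-commanding expression).
— he: subject of the clause headed by 'protected'; the pronoun c-commands the R-expression — coreference blocked (Principle C).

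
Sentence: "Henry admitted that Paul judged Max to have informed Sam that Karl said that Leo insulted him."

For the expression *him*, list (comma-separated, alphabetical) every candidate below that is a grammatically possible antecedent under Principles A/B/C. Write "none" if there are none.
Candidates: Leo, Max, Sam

Max, Sam

*him* is a pronoun; Principle B requires it to be free in its binding domain — the clause headed by 'insulted'.
— Leo: subject of the clause headed by 'insulted'; c-commands the pronoun within its binding domain — blocked (Principle B).
— Max: subject of the clause headed by 'informed'; c-commands the pronoun but lies outside its binding domain — allowed.
— Sam: object of the clause headed by 'informed'; c-commands the pronoun but lies outside its binding domain — allowed.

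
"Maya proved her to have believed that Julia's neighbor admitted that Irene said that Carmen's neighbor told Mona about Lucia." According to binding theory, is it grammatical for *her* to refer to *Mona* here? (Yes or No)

*Mona* is an R-expression; Principle C requires it to be free (not bound by any c-commanding expression).
— her: subject of the clause headed by 'believed'; the pronoun c-commands the R-expression — coreference blocked (Principle C).

No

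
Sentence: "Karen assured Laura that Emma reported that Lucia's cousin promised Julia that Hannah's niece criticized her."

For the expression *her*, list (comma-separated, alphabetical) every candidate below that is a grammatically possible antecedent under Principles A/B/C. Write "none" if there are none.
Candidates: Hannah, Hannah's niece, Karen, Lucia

Hannah, Karen, Lucia

*her* is a pronoun; Principle B requires it to be free in its binding domain — the clause headed by 'criticized'.
— Hannah: possessor inside the subject DP of the clause headed by 'criticized'; does not c-command the pronoun — Principle B does not apply; allowed.
— Hannah's niece: subject of the clause headed by 'criticized'; c-commands the pronoun within its binding domain — blocked (Principle B).
— Karen: subject of the matrix clause; c-commands the pronoun but lies outside its binding domain — allowed.
— Lucia: possessor inside the subject DP of the clause headed by 'promised'; does not c-command the pronoun — Principle B does not apply; allowed.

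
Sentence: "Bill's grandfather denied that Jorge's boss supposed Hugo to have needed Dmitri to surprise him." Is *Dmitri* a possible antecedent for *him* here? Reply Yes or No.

*him* is a pronoun; Principle B requires it to be free in its binding domain — the clause headed by 'surprise'.
— Dmitri: subject of the clause headed by 'surprise'; c-commands the pronoun within its binding domain — blocked (Principle B).

No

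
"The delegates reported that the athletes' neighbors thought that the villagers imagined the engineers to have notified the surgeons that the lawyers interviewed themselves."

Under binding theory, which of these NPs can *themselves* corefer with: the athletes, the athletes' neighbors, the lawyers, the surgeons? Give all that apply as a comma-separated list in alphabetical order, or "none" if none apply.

*themselves* is a reflexive; Principle A requires it to be bound within its binding domain — the clause headed by 'interviewed'.
— the athletes: possessor inside the subject DP of the clause headed by 'thought'; does not c-command the reflexive — cannot bind it (Principle A).
— the athletes' neighbors: subject of the clause headed by 'thought'; c-commands the reflexive but lies outside its binding domain — cannot bind it (Principle A).
— the lawyers: subject of the clause headed by 'interviewed'; c-commands the reflexive within its binding domain — allowed (Principle A).
— the surgeons: object of the clause headed by 'notified'; c-commands the reflexive but lies outside its binding domain — cannot bind it (Principle A).

the lawyers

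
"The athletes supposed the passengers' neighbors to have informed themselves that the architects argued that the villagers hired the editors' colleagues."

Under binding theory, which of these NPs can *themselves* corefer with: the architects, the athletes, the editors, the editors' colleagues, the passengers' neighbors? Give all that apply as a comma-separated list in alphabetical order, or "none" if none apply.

the passengers' neighbors

*themselves* is a reflexive; Principle A requires it to be bound within its binding domain — the clause headed by 'informed'.
— the architects: subject of the clause headed by 'argued'; does not c-command the reflexive — cannot bind it (Principle A).
— the athletes: subject of the matrix clause; c-commands the reflexive but lies outside its binding domain — cannot bind it (Principle A).
— the editors: possessor inside the object DP of the clause headed by 'hired'; does not c-command the reflexive — cannot bind it (Principle A).
— the editors' colleagues: object of the clause headed by 'hired'; does not c-command the reflexive — cannot bind it (Principle A).
— the passengers' neighbors: subject of the clause headed by 'informed'; c-commands the reflexive within its binding domain — allowed (Principle A).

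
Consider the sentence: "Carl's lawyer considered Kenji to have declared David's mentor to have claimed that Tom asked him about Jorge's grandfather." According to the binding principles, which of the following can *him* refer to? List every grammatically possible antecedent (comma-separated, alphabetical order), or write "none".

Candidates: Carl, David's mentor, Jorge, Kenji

*him* is a pronoun; Principle B requires it to be free in its binding domain — the clause headed by 'asked'.
— Carl: possessor inside the subject DP of the matrix clause; does not c-command the pronoun — Principle B does not apply; allowed.
— David's mentor: subject of the clause headed by 'claimed'; c-commands the pronoun but lies outside its binding domain — allowed.
— Jorge: possessor inside the second object DP of the clause headed by 'asked'; is c-commanded by the pronoun; coreference would bind this R-expression — blocked (Principle C).
— Kenji: subject of the clause headed by 'declared'; c-commands the pronoun but lies outside its binding domain — allowed.

Carl, David's mentor, Kenji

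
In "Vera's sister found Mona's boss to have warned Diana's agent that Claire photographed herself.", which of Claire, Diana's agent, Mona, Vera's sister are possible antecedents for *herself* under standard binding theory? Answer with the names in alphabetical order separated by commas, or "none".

Claire

*herself* is a reflexive; Principle A requires it to be bound within its binding domain — the clause headed by 'photographed'.
— Claire: subject of the clause headed by 'photographed'; c-commands the reflexive within its binding domain — allowed (Principle A).
— Diana's agent: object of the clause headed by 'warned'; c-commands the reflexive but lies outside its binding domain — cannot bind it (Principle A).
— Mona: possessor inside the subject DP of the clause headed by 'warned'; does not c-command the reflexive — cannot bind it (Principle A).
— Vera's sister: subject of the matrix clause; c-commands the reflexive but lies outside its binding domain — cannot bind it (Principle A).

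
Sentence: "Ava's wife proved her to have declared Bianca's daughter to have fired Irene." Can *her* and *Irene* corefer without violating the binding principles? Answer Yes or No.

*Irene* is an R-expression; Principle C requires it to be free (not bound by any c-commanding expression).
— her: subject of the clause headed by 'declared'; the pronoun c-commands the R-expression — coreference blocked (Principle C).

No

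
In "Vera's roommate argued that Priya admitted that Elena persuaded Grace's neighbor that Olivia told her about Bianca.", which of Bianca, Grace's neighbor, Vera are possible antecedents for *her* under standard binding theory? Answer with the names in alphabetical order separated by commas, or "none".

Grace's neighbor, Vera

*her* is a pronoun; Principle B requires it to be free in its binding domain — the clause headed by 'told'.
— Bianca: second object of the clause headed by 'told'; is c-commanded by the pronoun; coreference would bind this R-expression — blocked (Principle C).
— Grace's neighbor: object of the clause headed by 'persuaded'; c-commands the pronoun but lies outside its binding domain — allowed.
— Vera: possessor inside the subject DP of the matrix clause; does not c-command the pronoun — Principle B does not apply; allowed.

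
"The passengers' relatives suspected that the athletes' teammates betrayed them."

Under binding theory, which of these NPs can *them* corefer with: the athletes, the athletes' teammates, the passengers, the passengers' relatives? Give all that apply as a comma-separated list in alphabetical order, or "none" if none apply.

the athletes, the passengers, the passengers' relatives

*them* is a pronoun; Principle B requires it to be free in its binding domain — the clause headed by 'betrayed'.
— the athletes: possessor inside the subject DP of the clause headed by 'betrayed'; does not c-command the pronoun — Principle B does not apply; allowed.
— the athletes' teammates: subject of the clause headed by 'betrayed'; c-commands the pronoun within its binding domain — blocked (Principle B).
— the passengers: possessor inside the subject DP of the matrix clause; does not c-command the pronoun — Principle B does not apply; allowed.
— the passengers' relatives: subject of the matrix clause; c-commands the pronoun but lies outside its binding domain — allowed.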